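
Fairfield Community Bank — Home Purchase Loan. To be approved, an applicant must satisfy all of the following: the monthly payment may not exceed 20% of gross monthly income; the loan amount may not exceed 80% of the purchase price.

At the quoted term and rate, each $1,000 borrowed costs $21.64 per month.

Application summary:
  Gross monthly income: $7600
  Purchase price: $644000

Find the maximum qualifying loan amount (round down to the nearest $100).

Payment cap: 20% × $7,600 = $1,520/month.
At $21.64 per $1,000, that supports 1,520/21.64 × 1,000 ≈ $70,240 → $70,200.
LTV cap: 80% × $644,000 = $515,200 → $515,200.
Binding constraint: payment-to-income.

$70,200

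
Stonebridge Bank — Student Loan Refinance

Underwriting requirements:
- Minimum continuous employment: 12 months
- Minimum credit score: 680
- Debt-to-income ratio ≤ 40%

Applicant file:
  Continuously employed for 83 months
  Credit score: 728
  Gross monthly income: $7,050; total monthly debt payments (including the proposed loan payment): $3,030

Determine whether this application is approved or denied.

Denied

Employment 83 ≥ 12 months
Credit score 728 ≥ 680 (meets)
DTI = 3,030/7,050 = 43% > 40%
Fails on DTI.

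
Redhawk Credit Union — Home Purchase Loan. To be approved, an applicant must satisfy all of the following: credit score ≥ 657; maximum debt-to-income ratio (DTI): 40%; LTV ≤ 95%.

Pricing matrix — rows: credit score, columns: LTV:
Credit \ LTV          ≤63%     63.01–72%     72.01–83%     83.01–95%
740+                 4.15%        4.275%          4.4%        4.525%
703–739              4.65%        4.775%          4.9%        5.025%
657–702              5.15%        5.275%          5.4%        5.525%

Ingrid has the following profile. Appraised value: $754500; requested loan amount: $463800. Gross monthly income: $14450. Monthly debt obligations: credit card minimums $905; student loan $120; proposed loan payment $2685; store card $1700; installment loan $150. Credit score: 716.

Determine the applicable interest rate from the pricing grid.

Credit score 716 ≥ 657; Total monthly debts = (905 + 120 + 2,685 + 1,700 + 150) = 5,560. DTI: 5,560 ÷ 14,450 = 38.5%, within the 40% cap
LTV = 463,800/754,500 = 61.5% ≤ 95%
Credit 716 → row 703–739; LTV 61.5% → column ≤63%. Grid cell → 4.65%.

4.65%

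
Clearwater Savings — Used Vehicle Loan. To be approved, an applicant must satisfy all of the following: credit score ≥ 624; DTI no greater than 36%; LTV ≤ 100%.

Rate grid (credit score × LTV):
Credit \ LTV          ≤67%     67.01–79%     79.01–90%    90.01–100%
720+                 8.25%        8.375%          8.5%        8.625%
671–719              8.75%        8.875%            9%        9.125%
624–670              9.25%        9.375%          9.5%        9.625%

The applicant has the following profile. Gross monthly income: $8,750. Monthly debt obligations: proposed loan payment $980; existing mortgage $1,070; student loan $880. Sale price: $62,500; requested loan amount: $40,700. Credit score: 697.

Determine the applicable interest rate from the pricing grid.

Credit score 697 ≥ 624; Total monthly debts = (980 + 1,070 + 880) = 2,930. DTI = 2,930/8,750 = 33.5% ≤ 36%
LTV: 40,700 ÷ 62,500 = 65.1%, within 100% cap
Score 697 is in the 671–719 band; LTV 65.1% is in the ≤67% band → 8.75%.

8.75%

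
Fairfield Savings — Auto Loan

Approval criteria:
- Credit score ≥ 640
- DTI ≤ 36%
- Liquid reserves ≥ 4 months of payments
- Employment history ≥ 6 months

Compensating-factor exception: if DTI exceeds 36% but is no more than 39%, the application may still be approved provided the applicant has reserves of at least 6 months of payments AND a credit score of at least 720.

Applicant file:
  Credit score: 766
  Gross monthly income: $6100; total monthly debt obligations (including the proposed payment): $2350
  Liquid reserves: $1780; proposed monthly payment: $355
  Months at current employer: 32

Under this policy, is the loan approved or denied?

Denied

Credit score 766 ≥ 640 (meets base)
DTI = 2,350/6,100 = 38.5% > 36% — standard DTI limit exceeded.
Reserves: 1,780 ÷ 355 = 5.0 months (meets 4-month minimum)
Employment 32 ≥ 6 months
DTI 38.5% is within the 36%–39% exception band; checking compensating factors.
Reserves 5.0 < 6 months; credit score 766 ≥ 720.
Override conditions not both satisfied; exception does not apply.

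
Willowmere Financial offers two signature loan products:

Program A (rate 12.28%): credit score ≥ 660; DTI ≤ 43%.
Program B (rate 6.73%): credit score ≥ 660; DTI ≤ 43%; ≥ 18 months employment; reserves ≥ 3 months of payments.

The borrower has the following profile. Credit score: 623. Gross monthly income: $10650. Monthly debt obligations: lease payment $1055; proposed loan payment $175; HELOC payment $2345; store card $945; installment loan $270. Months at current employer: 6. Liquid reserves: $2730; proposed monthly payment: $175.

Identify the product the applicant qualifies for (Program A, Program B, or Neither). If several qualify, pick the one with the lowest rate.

Total debts = (1,055 + 175 + 2,345 + 945 + 270) = 4,790; DTI = 4,790/10,650 = 45%.
Reserves = 2,730/175 = 15.6 months.
Program A: score 623 < 660; DTI 45% > 43% → does not qualify.
Program B: score 623 < 660; DTI 45% > 43%; employment 6 < 18 mo; reserves 15.6 ≥ 3 mo → does not qualify.

Neither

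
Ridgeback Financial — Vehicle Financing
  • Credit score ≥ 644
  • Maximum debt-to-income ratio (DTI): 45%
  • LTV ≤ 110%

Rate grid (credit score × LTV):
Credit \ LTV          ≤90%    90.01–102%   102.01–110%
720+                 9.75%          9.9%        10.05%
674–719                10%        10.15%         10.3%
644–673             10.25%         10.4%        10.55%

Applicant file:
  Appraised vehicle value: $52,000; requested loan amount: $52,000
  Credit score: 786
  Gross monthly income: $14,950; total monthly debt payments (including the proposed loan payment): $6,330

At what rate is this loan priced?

Credit score 786 ≥ 644; Debt-to-income = 6,330/14,950 = 42.3% — meets 45% limit
LTV: 52,000 ÷ 52,000 = 100%, within 110% cap
Credit 786 → row 720+; LTV 100% → column 90.01–102%. Grid cell → 9.9%.

9.9%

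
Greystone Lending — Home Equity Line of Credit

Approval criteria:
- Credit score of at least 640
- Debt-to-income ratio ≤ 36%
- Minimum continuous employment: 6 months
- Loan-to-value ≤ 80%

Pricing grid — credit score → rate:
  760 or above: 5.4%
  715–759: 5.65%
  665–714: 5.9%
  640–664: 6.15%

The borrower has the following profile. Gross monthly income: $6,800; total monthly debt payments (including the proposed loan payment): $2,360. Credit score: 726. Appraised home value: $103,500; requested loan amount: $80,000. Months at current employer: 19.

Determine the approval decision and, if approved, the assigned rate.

Credit score 726 ≥ 640 (meets minimum)
Employment 19 ≥ 6 months
LTV = 80,000/103,500 = 77.3% ≤ 80%
DTI = 2,360/6,800 = 34.7% ≤ 36%
All requirements met. Score 726 falls in the 715–759 tier → 5.65%.

Approved at 5.65%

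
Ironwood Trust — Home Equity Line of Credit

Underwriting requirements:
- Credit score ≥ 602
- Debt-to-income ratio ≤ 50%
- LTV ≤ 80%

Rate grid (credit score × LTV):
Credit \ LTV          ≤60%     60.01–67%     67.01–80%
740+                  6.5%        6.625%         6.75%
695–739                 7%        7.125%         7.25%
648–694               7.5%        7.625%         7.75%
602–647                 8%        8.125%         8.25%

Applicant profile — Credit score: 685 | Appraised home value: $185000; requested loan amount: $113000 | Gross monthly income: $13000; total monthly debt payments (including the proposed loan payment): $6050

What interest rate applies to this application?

7.625%

Credit score 685 ≥ 602; Debt-to-income = 6,050/13,000 = 46.5% — meets 50% limit
LTV = 113,000/185,000 = 61.1% ≤ 80%
Row: 685 falls in 648–694. Column: 61.1% falls in 60.01–67%. Rate = 7.625%.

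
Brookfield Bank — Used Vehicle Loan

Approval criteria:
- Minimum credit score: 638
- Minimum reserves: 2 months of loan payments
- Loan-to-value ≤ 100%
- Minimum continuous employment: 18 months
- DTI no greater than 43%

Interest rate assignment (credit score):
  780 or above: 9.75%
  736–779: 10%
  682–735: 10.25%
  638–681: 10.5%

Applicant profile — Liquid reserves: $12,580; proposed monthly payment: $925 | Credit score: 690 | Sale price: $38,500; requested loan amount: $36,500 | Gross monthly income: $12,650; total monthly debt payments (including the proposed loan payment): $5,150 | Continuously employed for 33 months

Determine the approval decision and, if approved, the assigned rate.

Approved at 10.25%

Credit score 690 ≥ 638 (meets minimum)
DTI: 5,150 ÷ 12,650 = 40.7%, within the 43% cap
LTV = 36,500/38,500 = 94.8% ≤ 100%
Reserves = 12,580/925 = 13.6 months ≥ 2
Employment 33 ≥ 18 months
All requirements met. Score 690 falls in the 682–735 tier → 10.25%.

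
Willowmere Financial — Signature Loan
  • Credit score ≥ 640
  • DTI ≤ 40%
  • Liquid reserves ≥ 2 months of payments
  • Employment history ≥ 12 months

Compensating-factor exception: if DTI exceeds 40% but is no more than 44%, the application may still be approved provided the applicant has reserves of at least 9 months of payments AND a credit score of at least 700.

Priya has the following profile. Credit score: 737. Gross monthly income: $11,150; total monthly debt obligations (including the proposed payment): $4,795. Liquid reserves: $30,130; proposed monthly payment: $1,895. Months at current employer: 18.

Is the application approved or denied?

Credit score 737 ≥ 640 (meets base)
DTI: 4,795 ÷ 11,150 = 43%, over the 40% base limit.
Reserves: 30,130 ÷ 1,895 = 15.9 months (meets 2-month minimum)
Employment 18 ≥ 12 months
43% falls in the override range (40%–44%), so the compensating-factor test applies.
Reserves 15.9 ≥ 9 months; credit score 737 ≥ 700.
Both compensating conditions met → exception applies.

Approved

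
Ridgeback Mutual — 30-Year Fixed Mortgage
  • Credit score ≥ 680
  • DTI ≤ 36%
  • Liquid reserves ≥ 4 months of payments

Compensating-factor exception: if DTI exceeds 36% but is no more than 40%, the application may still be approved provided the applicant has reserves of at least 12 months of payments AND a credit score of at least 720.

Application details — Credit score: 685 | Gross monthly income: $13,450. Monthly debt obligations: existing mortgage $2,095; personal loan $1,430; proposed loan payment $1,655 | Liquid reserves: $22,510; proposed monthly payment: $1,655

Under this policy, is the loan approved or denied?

Credit score 685 ≥ 680 (meets base)
Total debts = (2,095 + 1,430 + 1,655) = 5,180. DTI = 5,180/13,450 = 38.5% > 36% — standard DTI limit exceeded.
Reserves = 22,510/1,655 = 13.6 months ≥ 4
38.5% falls in the override range (36%–40%), so the compensating-factor test applies.
Reserves 13.6 ≥ 12 months; credit score 685 < 720.
Compensating-factor requirement not fully met.

Denied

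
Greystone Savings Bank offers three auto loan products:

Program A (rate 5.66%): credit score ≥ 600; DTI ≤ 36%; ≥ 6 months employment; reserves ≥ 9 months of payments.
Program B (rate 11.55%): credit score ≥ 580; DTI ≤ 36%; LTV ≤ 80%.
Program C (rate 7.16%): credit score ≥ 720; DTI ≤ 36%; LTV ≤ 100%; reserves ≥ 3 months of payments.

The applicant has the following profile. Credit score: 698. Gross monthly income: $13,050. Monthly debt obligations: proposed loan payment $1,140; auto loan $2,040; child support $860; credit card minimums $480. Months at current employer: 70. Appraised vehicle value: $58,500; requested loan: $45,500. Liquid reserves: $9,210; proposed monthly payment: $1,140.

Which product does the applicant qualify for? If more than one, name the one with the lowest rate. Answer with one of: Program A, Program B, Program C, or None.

Total debts = (1,140 + 2,040 + 860 + 480) = 4,520; DTI = 4,520/13,050 = 34.6%.
LTV = 45,500/58,500 = 77.8%.
Reserves = 9,210/1,140 = 8.1 months.
Program A: score 698 ≥ 600; DTI 34.6% ≤ 36%; employment 70 ≥ 6 mo; reserves 8.1 < 9 mo → does not qualify.
Program B: score 698 ≥ 580; DTI 34.6% ≤ 36%; LTV 77.8% ≤ 80% → qualifies.
Program C: score 698 < 720; DTI 34.6% ≤ 36%; LTV 77.8% ≤ 100%; reserves 8.1 ≥ 3 mo → does not qualify.

Program B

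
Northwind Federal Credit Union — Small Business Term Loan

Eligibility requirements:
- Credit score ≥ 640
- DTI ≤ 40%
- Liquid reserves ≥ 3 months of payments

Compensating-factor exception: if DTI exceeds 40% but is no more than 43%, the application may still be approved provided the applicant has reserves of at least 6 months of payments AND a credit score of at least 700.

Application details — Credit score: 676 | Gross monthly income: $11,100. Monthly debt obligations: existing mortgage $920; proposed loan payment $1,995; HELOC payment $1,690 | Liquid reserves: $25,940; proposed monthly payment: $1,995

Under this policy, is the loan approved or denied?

Denied

Credit score 676 ≥ 640 (meets base)
Total debts = (920 + 1,995 + 1,690) = 4,605. DTI: 4,605 ÷ 11,100 = 41.5%, over the 40% base limit.
Liquid reserves cover 25,940/1,995 = 13.0 months — ≥ 3 required
DTI 41.5% is within the 40%–43% exception band; checking compensating factors.
Override check — reserves: 13.0 mo (ok); score: 676 (below 700).
Override conditions not both satisfied; exception does not apply.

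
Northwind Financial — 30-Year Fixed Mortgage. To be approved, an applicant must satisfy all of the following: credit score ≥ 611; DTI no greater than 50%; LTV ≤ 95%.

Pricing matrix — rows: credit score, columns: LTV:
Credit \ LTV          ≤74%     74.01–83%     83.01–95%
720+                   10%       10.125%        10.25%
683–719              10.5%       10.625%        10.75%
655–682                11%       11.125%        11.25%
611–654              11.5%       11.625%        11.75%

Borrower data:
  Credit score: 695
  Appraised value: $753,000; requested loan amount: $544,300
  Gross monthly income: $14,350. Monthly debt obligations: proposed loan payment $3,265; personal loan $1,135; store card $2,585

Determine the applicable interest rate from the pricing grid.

10.5%

Credit score 695 ≥ 611; Total monthly debts = (3,265 + 1,135 + 2,585) = 6,985. DTI = 6,985/14,350 = 48.7% ≤ 50%
LTV = 544,300/753,000 = 72.3% ≤ 95%
Credit 695 → row 683–719; LTV 72.3% → column ≤74%. Grid cell → 10.5%.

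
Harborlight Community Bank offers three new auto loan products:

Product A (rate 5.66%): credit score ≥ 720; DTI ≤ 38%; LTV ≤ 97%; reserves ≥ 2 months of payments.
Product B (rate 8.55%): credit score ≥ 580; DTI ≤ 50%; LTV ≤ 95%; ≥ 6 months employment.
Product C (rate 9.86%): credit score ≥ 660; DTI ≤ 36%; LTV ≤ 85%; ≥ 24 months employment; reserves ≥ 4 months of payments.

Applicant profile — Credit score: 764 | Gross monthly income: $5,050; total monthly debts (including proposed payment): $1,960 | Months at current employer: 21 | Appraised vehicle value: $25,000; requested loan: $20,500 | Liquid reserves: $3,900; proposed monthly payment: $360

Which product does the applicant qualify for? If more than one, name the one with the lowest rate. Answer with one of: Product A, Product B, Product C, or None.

DTI = 1,960/5,050 = 38.8%.
LTV = 20,500/25,000 = 82%.
Reserves = 3,900/360 = 10.8 months.
Product A: score 764 ≥ 720; DTI 38.8% > 38%; LTV 82% ≤ 97%; reserves 10.8 ≥ 2 mo → does not qualify.
Product B: score 764 ≥ 580; DTI 38.8% ≤ 50%; LTV 82% ≤ 95%; employment 21 ≥ 6 mo → qualifies.
Product C: score 764 ≥ 660; DTI 38.8% > 36%; LTV 82% ≤ 85%; employment 21 < 24 mo; reserves 10.8 ≥ 4 mo → does not qualify.

Product B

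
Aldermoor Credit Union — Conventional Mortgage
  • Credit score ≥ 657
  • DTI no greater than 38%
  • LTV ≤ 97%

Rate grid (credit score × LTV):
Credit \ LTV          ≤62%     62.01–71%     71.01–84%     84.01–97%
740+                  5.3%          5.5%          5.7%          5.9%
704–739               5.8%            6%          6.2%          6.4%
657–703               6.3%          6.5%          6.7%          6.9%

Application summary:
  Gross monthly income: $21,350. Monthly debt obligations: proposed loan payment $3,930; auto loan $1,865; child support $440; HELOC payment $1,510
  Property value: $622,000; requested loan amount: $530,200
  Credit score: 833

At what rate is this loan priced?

Credit score 833 ≥ 657; Total monthly debts = (3,930 + 1,865 + 440 + 1,510) = 7,745. DTI = 7,745/21,350 = 36.3% ≤ 38%
LTV = 530,200/622,000 = 85.2% ≤ 97%
Score 833 is in the 740+ band; LTV 85.2% is in the 84.01–97% band → 5.9%.

5.9%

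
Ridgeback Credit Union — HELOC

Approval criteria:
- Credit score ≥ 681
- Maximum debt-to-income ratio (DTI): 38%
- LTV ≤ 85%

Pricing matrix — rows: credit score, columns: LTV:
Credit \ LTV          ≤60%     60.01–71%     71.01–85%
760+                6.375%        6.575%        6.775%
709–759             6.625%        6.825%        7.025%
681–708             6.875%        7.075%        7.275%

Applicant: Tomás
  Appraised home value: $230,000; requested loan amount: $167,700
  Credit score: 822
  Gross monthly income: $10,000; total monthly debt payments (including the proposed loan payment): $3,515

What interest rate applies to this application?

Credit score 822 ≥ 681; DTI: 3,515 ÷ 10,000 = 35.1%, within the 38% cap
LTV = 167,700/230,000 = 72.9% ≤ 85%
Credit 822 → row 760+; LTV 72.9% → column 71.01–85%. Grid cell → 6.775%.

6.775%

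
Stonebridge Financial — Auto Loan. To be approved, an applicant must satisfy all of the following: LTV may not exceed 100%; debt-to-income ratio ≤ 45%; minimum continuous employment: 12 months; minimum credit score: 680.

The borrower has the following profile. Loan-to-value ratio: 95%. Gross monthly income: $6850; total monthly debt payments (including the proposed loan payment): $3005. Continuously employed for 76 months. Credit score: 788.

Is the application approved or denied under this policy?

LTV 95% — within 100%
Debt-to-income = 3,005/6,850 = 43.9% — meets 45% limit
Employment 76 ≥ 12 months
Credit score 788 ≥ 680 (meets)
All criteria satisfied.

Approved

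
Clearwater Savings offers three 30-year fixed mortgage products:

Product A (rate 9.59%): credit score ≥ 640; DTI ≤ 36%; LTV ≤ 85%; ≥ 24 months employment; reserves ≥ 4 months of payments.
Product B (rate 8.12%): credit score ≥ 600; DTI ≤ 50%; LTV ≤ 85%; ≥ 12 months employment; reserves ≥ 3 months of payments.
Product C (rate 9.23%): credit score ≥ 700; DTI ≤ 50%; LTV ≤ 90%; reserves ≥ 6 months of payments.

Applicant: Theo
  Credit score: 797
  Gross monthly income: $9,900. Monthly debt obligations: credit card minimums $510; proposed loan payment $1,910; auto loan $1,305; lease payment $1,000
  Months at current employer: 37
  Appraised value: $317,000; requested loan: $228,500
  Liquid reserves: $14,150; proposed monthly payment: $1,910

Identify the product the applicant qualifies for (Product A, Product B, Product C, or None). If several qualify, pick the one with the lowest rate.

Product B

Total debts = (510 + 1,910 + 1,305 + 1,000) = 4,725; DTI = 4,725/9,900 = 47.7%.
LTV = 228,500/317,000 = 72.1%.
Reserves = 14,150/1,910 = 7.4 months.
Product A: score 797 ≥ 640; DTI 47.7% > 36%; LTV 72.1% ≤ 85%; employment 37 ≥ 24 mo; reserves 7.4 ≥ 4 mo → does not qualify.
Product B: score 797 ≥ 600; DTI 47.7% ≤ 50%; LTV 72.1% ≤ 85%; employment 37 ≥ 12 mo; reserves 7.4 ≥ 3 mo → qualifies.
Product C: score 797 ≥ 700; DTI 47.7% ≤ 50%; LTV 72.1% ≤ 90%; reserves 7.4 ≥ 6 mo → qualifies.
Qualifying: Product B, Product C. Lowest rate is 8.12% → Product B.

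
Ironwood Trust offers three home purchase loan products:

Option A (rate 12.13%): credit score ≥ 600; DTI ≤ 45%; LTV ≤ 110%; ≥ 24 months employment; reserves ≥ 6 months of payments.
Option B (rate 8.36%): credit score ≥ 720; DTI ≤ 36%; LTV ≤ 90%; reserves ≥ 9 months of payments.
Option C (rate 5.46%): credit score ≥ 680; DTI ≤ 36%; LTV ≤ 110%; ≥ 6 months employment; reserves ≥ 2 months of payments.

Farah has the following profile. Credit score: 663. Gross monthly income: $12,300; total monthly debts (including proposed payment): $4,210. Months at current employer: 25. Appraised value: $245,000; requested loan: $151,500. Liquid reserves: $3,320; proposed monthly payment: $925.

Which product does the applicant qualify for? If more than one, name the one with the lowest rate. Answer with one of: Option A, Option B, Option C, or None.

DTI = 4,210/12,300 = 34.2%.
LTV = 151,500/245,000 = 61.8%.
Reserves = 3,320/925 = 3.6 months.
Option A: score 663 ≥ 600; DTI 34.2% ≤ 45%; LTV 61.8% ≤ 110%; employment 25 ≥ 24 mo; reserves 3.6 < 6 mo → does not qualify.
Option B: score 663 < 720; DTI 34.2% ≤ 36%; LTV 61.8% ≤ 90%; reserves 3.6 < 9 mo → does not qualify.
Option C: score 663 < 680; DTI 34.2% ≤ 36%; LTV 61.8% ≤ 110%; employment 25 ≥ 6 mo; reserves 3.6 ≥ 2 mo → does not qualify.

None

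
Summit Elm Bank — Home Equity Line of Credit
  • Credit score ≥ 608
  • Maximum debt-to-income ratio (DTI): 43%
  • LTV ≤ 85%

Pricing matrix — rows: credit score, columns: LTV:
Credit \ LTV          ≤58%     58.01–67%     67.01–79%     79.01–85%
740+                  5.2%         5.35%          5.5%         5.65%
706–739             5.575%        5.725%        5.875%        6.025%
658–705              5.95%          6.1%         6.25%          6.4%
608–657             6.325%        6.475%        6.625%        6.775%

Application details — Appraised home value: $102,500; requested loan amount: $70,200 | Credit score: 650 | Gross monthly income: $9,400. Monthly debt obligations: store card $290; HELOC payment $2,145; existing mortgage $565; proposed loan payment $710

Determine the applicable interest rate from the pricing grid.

6.625%

Credit score 650 ≥ 608; Total monthly debts = (290 + 2,145 + 565 + 710) = 3,710. Debt-to-income = 3,710/9,400 = 39.5% — meets 43% limit
LTV = 70,200/102,500 = 68.5% ≤ 85%
Credit 650 → row 608–657; LTV 68.5% → column 67.01–79%. Grid cell → 6.625%.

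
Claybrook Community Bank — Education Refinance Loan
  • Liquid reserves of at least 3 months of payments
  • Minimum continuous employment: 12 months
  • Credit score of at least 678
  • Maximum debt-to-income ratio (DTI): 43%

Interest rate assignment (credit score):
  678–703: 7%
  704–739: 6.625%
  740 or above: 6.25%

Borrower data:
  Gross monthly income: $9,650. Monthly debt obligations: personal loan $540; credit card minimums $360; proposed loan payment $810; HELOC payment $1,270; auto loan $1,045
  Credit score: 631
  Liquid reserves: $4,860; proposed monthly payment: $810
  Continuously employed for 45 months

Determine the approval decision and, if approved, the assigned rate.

Credit score 631 < 678 (below minimum)
Employment 45 ≥ 12 months
Total monthly debts = (540 + 360 + 810 + 1,270 + 1,045) = 4,025. DTI = 4,025/9,650 = 41.7% ≤ 43%
Reserves = 4,860/810 = 6.0 months ≥ 3
Not all requirements met → denied.

Denied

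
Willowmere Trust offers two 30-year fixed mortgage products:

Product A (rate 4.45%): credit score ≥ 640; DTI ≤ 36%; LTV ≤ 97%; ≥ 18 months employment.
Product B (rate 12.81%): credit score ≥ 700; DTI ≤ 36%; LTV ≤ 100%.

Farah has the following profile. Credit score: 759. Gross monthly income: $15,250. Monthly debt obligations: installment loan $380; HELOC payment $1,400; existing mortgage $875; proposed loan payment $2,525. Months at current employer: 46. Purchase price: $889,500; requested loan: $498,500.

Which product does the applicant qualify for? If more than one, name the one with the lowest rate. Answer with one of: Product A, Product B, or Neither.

Product A

Total debts = (380 + 1,400 + 875 + 2,525) = 5,180; DTI = 5,180/15,250 = 34%.
LTV = 498,500/889,500 = 56%.
Product A: score 759 ≥ 640; DTI 34% ≤ 36%; LTV 56% ≤ 97%; employment 46 ≥ 18 mo → qualifies.
Product B: score 759 ≥ 700; DTI 34% ≤ 36%; LTV 56% ≤ 100% → qualifies.
Qualifying: Product A, Product B. Lowest rate is 4.45% → Product A.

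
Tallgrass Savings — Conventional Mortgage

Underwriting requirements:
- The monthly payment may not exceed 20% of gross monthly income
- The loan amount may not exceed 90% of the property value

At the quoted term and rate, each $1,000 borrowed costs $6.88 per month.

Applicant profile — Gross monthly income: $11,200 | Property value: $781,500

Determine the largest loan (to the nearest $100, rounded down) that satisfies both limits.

Payment cap: 20% × $11,200 = $2,240/month.
At $6.88 per $1,000, that supports 2,240/6.88 × 1,000 ≈ $325,581 → $325,500.
LTV cap: 90% × $781,500 = $703,350 → $703,300.
Binding constraint: payment-to-income.

$325,500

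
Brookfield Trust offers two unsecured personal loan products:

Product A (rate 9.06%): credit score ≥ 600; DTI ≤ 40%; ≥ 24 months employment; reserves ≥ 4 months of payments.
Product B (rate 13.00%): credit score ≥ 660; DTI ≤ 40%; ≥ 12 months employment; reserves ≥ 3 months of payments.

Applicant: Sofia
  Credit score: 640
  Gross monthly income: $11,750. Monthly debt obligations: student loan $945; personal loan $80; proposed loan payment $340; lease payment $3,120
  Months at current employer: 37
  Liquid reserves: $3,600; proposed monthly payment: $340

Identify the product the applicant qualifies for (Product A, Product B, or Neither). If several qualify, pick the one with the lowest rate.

Product A

Total debts = (945 + 80 + 340 + 3,120) = 4,485; DTI = 4,485/11,750 = 38.2%.
Reserves = 3,600/340 = 10.6 months.
Product A: score 640 ≥ 600; DTI 38.2% ≤ 40%; employment 37 ≥ 24 mo; reserves 10.6 ≥ 4 mo → qualifies.
Product B: score 640 < 660; DTI 38.2% ≤ 40%; employment 37 ≥ 12 mo; reserves 10.6 ≥ 3 mo → does not qualify.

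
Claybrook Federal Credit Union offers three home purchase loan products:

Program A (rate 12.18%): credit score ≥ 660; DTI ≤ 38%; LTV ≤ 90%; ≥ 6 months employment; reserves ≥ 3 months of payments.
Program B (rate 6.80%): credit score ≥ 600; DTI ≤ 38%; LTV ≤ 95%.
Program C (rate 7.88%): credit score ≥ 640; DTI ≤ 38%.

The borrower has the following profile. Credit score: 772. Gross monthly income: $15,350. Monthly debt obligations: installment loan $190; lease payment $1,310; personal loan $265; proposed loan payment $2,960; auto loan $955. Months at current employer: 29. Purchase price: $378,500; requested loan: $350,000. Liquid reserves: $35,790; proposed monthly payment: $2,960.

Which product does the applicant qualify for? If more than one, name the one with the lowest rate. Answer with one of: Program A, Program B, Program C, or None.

Program B

Total debts = (190 + 1,310 + 265 + 2,960 + 955) = 5,680; DTI = 5,680/15,350 = 37%.
LTV = 350,000/378,500 = 92.5%.
Reserves = 35,790/2,960 = 12.1 months.
Program A: score 772 ≥ 660; DTI 37% ≤ 38%; LTV 92.5% > 90%; employment 29 ≥ 6 mo; reserves 12.1 ≥ 3 mo → does not qualify.
Program B: score 772 ≥ 600; DTI 37% ≤ 38%; LTV 92.5% ≤ 95% → qualifies.
Program C: score 772 ≥ 640; DTI 37% ≤ 38% → qualifies.
Qualifying: Program B, Program C. Lowest rate is 6.80% → Program B.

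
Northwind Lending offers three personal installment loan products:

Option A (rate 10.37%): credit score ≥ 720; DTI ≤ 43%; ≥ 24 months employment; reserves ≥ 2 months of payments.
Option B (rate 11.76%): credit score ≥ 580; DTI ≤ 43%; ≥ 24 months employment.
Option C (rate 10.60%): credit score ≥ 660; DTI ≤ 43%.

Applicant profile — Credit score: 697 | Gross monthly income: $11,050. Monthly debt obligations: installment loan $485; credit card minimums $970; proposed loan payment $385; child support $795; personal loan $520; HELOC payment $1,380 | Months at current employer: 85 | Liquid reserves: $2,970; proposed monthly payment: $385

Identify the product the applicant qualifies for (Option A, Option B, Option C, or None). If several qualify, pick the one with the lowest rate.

Total debts = (485 + 970 + 385 + 795 + 520 + 1,380) = 4,535; DTI = 4,535/11,050 = 41%.
Reserves = 2,970/385 = 7.7 months.
Option A: score 697 < 720; DTI 41% ≤ 43%; employment 85 ≥ 24 mo; reserves 7.7 ≥ 2 mo → does not qualify.
Option B: score 697 ≥ 580; DTI 41% ≤ 43%; employment 85 ≥ 24 mo → qualifies.
Option C: score 697 ≥ 660; DTI 41% ≤ 43% → qualifies.
Qualifying: Option B, Option C. Lowest rate is 10.60% → Option C.

Option C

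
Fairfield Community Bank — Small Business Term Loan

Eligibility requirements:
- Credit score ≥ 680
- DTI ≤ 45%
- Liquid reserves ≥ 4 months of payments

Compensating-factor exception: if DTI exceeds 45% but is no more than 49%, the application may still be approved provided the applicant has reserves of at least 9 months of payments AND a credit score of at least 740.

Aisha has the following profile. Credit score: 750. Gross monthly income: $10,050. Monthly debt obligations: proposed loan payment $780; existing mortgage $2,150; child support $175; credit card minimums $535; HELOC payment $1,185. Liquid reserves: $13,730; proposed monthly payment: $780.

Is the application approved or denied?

Approved

Credit score 750 ≥ 680 (meets base)
Total debts = (780 + 2,150 + 175 + 535 + 1,185) = 4,825. DTI: 4,825 ÷ 10,050 = 48%, over the 45% base limit.
Reserves = 13,730/780 = 17.6 months ≥ 4
48% falls in the override range (45%–49%), so the compensating-factor test applies.
Reserves 17.6 ≥ 9 months; credit score 750 ≥ 740.
Both compensating conditions met → exception applies.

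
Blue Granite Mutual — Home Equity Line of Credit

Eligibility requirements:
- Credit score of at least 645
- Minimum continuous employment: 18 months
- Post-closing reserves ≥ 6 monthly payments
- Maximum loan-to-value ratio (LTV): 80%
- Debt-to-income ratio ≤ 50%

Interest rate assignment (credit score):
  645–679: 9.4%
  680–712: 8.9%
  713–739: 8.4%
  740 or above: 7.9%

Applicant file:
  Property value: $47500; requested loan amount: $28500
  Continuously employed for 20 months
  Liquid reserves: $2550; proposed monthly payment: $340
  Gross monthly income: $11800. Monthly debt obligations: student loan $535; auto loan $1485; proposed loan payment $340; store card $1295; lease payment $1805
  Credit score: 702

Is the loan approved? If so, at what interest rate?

Credit score 702 ≥ 645 (meets minimum)
Employment 20 ≥ 18 months
Total monthly debts = (535 + 1,485 + 340 + 1,295 + 1,805) = 5,460. DTI: 5,460 ÷ 11,800 = 46.3%, within the 50% cap
Reserves: 2,550 ÷ 340 = 7.5 months (meets 6-month minimum)
LTV = 28,500/47,500 = 60% ≤ 80%
All requirements met. Score 702 falls in the 680–712 tier → 8.9%.

Approved at 8.9%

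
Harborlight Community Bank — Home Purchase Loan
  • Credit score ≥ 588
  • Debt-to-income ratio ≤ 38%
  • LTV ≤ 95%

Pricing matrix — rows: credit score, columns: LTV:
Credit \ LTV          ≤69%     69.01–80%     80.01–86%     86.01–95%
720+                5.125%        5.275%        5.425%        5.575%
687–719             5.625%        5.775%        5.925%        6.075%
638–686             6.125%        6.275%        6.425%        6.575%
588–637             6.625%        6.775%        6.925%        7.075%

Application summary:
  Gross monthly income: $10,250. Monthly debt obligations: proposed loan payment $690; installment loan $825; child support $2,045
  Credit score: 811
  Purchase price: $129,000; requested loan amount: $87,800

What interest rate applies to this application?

5.125%

Credit score 811 ≥ 588; Total monthly debts = (690 + 825 + 2,045) = 3,560. DTI: 3,560 ÷ 10,250 = 34.7%, within the 38% cap
LTV: 87,800 ÷ 129,000 = 68.1%, within 95% cap
Score 811 is in the 720+ band; LTV 68.1% is in the ≤69% band → 5.125%.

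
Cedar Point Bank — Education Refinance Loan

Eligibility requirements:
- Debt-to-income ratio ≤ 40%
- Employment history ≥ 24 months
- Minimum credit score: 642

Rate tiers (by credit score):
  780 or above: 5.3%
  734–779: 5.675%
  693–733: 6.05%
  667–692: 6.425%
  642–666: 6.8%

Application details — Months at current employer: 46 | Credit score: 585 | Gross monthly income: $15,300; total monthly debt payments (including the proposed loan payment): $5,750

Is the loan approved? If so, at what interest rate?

Credit score 585 < 642 (below minimum)
DTI = 5,750/15,300 = 37.6% ≤ 40%
Employment 46 ≥ 24 months
Not all requirements met → denied.

Denied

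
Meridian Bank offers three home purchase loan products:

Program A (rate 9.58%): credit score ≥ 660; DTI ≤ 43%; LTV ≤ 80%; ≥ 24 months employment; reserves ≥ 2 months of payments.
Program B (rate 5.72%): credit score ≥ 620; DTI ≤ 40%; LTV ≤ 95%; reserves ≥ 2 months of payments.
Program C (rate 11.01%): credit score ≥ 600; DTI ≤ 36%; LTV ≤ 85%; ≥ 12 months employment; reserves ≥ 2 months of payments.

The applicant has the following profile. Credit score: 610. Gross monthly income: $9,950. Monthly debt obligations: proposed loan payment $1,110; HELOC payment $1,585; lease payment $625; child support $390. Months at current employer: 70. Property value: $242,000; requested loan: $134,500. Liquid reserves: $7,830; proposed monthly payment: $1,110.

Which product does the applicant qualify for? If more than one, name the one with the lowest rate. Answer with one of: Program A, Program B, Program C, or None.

Total debts = (1,110 + 1,585 + 625 + 390) = 3,710; DTI = 3,710/9,950 = 37.3%.
LTV = 134,500/242,000 = 55.6%.
Reserves = 7,830/1,110 = 7.1 months.
Program A: score 610 < 660; DTI 37.3% ≤ 43%; LTV 55.6% ≤ 80%; employment 70 ≥ 24 mo; reserves 7.1 ≥ 2 mo → does not qualify.
Program B: score 610 < 620; DTI 37.3% ≤ 40%; LTV 55.6% ≤ 95%; reserves 7.1 ≥ 2 mo → does not qualify.
Program C: score 610 ≥ 600; DTI 37.3% > 36%; LTV 55.6% ≤ 85%; employment 70 ≥ 12 mo; reserves 7.1 ≥ 2 mo → does not qualify.

None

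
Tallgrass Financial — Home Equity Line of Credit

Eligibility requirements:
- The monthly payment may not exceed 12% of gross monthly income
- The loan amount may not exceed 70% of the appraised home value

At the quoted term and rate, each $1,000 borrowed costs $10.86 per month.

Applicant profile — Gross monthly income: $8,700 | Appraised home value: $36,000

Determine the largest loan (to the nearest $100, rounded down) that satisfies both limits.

Payment cap: 12% × $8,700 = $1,044/month.
At $10.86 per $1,000, that supports 1,044/10.86 × 1,000 ≈ $96,132 → $96,100.
LTV cap: 70% × $36,000 = $25,200 → $25,200.
Binding constraint: loan-to-value.

$25,200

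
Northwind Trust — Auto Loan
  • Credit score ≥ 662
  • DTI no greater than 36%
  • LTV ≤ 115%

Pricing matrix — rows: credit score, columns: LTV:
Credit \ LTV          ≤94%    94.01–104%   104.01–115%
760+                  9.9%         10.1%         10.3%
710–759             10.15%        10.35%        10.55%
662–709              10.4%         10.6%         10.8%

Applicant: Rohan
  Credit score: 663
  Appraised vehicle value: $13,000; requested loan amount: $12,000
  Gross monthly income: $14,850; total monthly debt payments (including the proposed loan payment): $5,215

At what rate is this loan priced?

10.4%

Credit score 663 ≥ 662; Debt-to-income = 5,215/14,850 = 35.1% — meets 36% limit
Loan-to-value = 12,000/13,000 = 92.3% — pass (115% max)
Row: 663 falls in 662–709. Column: 92.3% falls in ≤94%. Rate = 10.4%.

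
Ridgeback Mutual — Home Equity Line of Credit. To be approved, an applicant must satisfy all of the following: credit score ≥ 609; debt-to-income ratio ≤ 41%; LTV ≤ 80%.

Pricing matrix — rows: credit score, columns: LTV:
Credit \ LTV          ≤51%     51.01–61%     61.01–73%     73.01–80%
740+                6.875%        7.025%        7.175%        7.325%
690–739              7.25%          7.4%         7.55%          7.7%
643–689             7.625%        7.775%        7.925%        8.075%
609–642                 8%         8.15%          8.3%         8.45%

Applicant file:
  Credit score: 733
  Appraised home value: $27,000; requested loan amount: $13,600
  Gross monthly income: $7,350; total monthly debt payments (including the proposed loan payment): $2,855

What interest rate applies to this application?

7.25%

Credit score 733 ≥ 609; Debt-to-income = 2,855/7,350 = 38.8% — meets 41% limit
LTV = 13,600/27,000 = 50.4% ≤ 80%
Score 733 is in the 690–739 band; LTV 50.4% is in the ≤51% band → 7.25%.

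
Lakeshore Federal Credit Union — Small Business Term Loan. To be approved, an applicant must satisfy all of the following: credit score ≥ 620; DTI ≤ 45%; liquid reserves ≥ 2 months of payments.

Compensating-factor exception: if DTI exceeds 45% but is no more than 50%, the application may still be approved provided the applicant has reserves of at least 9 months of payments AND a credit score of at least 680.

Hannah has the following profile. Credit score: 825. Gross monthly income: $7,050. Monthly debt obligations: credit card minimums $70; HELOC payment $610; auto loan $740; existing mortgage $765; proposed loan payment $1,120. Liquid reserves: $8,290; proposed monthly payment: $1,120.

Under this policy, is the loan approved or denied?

Credit score 825 ≥ 620 (meets base)
Total debts = (70 + 610 + 740 + 765 + 1,120) = 3,305. DTI = 3,305/7,050 = 46.9% > 45% — standard DTI limit exceeded.
Reserves: 8,290 ÷ 1,120 = 7.4 months (meets 2-month minimum)
46.9% falls in the override range (45%–50%), so the compensating-factor test applies.
Reserves 7.4 < 9 months; credit score 825 ≥ 680.
Compensating-factor requirement not fully met.

Denied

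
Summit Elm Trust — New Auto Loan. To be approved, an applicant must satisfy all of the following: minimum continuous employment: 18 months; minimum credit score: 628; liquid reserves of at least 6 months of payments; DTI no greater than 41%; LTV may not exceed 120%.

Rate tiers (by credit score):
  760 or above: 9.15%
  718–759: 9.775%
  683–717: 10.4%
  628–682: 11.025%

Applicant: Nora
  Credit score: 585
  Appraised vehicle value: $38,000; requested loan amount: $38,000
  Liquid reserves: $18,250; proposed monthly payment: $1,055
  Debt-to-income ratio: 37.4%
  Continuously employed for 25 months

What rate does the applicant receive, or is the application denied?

Credit score 585 < 628 (below minimum)
Loan-to-value = 38,000/38,000 = 100% — pass (120% max)
Debt-to-income 37.4% vs 41% cap — pass
Employment 25 ≥ 18 months
Reserves: 18,250 ÷ 1,055 = 17.3 months (meets 6-month minimum)
Not all requirements met → denied.

Denied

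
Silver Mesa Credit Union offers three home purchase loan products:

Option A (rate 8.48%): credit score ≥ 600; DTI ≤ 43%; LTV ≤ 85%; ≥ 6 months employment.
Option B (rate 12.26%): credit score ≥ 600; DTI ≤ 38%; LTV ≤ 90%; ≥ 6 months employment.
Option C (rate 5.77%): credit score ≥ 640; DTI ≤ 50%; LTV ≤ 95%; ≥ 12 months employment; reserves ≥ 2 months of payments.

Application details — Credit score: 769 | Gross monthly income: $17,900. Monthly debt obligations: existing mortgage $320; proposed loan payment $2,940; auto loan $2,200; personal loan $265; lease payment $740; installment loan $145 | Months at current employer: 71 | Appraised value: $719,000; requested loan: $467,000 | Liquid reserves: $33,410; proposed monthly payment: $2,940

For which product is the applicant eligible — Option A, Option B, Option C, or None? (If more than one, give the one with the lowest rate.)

Total debts = (320 + 2,940 + 2,200 + 265 + 740 + 145) = 6,610; DTI = 6,610/17,900 = 36.9%.
LTV = 467,000/719,000 = 65%.
Reserves = 33,410/2,940 = 11.4 months.
Option A: score 769 ≥ 600; DTI 36.9% ≤ 43%; LTV 65% ≤ 85%; employment 71 ≥ 6 mo → qualifies.
Option B: score 769 ≥ 600; DTI 36.9% ≤ 38%; LTV 65% ≤ 90%; employment 71 ≥ 6 mo → qualifies.
Option C: score 769 ≥ 640; DTI 36.9% ≤ 50%; LTV 65% ≤ 95%; employment 71 ≥ 12 mo; reserves 11.4 ≥ 2 mo → qualifies.
Qualifying: Option A, Option B, Option C. Lowest rate is 5.77% → Option C.

Option C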